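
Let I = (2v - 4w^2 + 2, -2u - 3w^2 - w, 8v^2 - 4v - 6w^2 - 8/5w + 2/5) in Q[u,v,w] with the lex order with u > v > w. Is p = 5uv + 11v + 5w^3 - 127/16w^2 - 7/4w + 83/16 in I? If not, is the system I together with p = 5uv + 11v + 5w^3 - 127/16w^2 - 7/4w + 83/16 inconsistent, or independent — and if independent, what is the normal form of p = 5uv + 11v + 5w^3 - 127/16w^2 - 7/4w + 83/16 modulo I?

First compute the reduced Gröbner basis of I by Buchberger's algorithm.
f_1 = 2v - 4w^2 + 2, LT = v.
f_2 = -2u - 3w^2 - w, LT = u.
f_3 = 8v^2 - 4v - 6w^2 - 8/5w + 2/5, LT = v^2.

S(f_1,f_3): lcm = v^2. S = -2vw^2 + 3/2v + 3/4w^2 + 1/5w - 1/20.
  reduce S modulo (f_1, f_2, f_3):
  remainder -4w^4 + 23/4w^2 + 1/5w - 31/20 ≠ 0; add h_4 = -4w^4 + 23/4w^2 + 1/5w - 31/20 to the basis.

The other S-polynomials (S(f_1,f_2), S(f_2,f_3), S(f_1,h_4), S(f_2,h_4), S(f_3,h_4)) all reduce to 0 modulo the current basis, so we have a Gröbner basis.
Inter-reduce: drop elements whose leading term is divisible by another's, tail-reduce, and make monic.
Reduced Gröbner basis: {u + 3/2w^2 + 1/2w, v - 2w^2 + 1, w^4 - 23/16w^2 - 1/20w + 31/80}.
Label its elements g_1 = u + 3/2w^2 + 1/2w, g_2 = v - 2w^2 + 1, g_3 = w^4 - 23/16w^2 - 1/20w + 31/80.

Reduce p = 5uv + 11v + 5w^3 - 127/16w^2 - 7/4w + 83/16 modulo G:
  leading term uv: subtract (5v)·g_1 from 5uv + 11v + 5w^3 - 127/16w^2 - 7/4w + 83/16 → -15/2vw^2 - 5/2vw + 11v + 5w^3 - 127/16w^2 - 7/4w + 83/16
  leading term vw^2: subtract (-15/2w^2)·g_2 from -15/2vw^2 - 5/2vw + 11v + 5w^3 - 127/16w^2 - 7/4w + 83/16 → -5/2vw + 11v - 15w^4 + 5w^3 - 7/16w^2 - 7/4w + 83/16
  leading term vw: subtract (-5/2w)·g_2 from -5/2vw + 11v - 15w^4 + 5w^3 - 7/16w^2 - 7/4w + 83/16 → 11v - 15w^4 - 7/16w^2 + 3/4w + 83/16
  leading term v: subtract (11)·g_2 from 11v - 15w^4 - 7/16w^2 + 3/4w + 83/16 → -15w^4 + 345/16w^2 + 3/4w - 93/16
  leading term w^4: subtract (-15)·g_3 from -15w^4 + 345/16w^2 + 3/4w - 93/16 → 0
  normal form = 0.
Since the normal form is 0, p ∈ I.

Ideal membership is decidable via reduction modulo a Gröbner basis.

5uv + 11v + 5w^3 - 127/16w^2 - 7/4w + 83/16 lies in I (it reduces to 0).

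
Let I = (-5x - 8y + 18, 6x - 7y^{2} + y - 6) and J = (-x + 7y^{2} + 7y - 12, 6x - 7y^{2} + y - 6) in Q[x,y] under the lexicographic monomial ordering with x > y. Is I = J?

For a fixed monomial order, each ideal has a unique reduced Gröbner basis; comparing bases decides equality.
Buchberger on the first generating set:
f_1 = -5x - 8y + 18, LT = x.
f_2 = 6x - 7y^{2} + y - 6, LT = x.

S(f_1,f_2): lcm = x. S = \tfrac{7}{6}y^{2} + \tfrac{43}{30}y - \tfrac{13}{5}.
  reduce S modulo (f_1, f_2):
  remainder \tfrac{7}{6}y^{2} + \tfrac{43}{30}y - \tfrac{13}{5} ≠ 0; add g_3 = \tfrac{7}{6}y^{2} + \tfrac{43}{30}y - \tfrac{13}{5} to the basis.

The other S-polynomials (S(f_1,g_3), S(f_2,g_3)) all reduce to 0 modulo the current basis, so we have a Gröbner basis.
Inter-reduce: drop elements whose leading term is divisible by another's, tail-reduce, and make monic.
Reduced Gröbner basis: {x + \tfrac{8}{5}y - \tfrac{18}{5}, y^{2} + \tfrac{43}{35}y - \tfrac{78}{35}}.

Buchberger on the second generating set:
h_1 = -x + 7y^{2} + 7y - 12, LT = x.
h_2 = 6x - 7y^{2} + y - 6, LT = x.

S(h_1,h_2): lcm = x. S = -\tfrac{35}{6}y^{2} - \tfrac{43}{6}y + 13.
  reduce S modulo (h_1, h_2):
  remainder -\tfrac{35}{6}y^{2} - \tfrac{43}{6}y + 13 ≠ 0; add k_3 = -\tfrac{35}{6}y^{2} - \tfrac{43}{6}y + 13 to the basis.

The other S-polynomials (S(h_1,k_3), S(h_2,k_3)) all reduce to 0 modulo the current basis, so we have a Gröbner basis.
Inter-reduce: drop elements whose leading term is divisible by another's, tail-reduce, and make monic.
Reduced Gröbner basis: {x + \tfrac{8}{5}y - \tfrac{18}{5}, y^{2} + \tfrac{43}{35}y - \tfrac{78}{35}}.

The two bases agree; hence the ideals are identical.

Yes, the ideals are equal.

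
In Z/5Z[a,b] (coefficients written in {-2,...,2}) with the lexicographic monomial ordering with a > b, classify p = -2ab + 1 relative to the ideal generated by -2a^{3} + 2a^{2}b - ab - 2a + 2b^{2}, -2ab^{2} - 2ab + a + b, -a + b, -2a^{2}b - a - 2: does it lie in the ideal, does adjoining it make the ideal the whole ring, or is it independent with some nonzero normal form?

First compute the reduced Gröbner basis of I by Buchberger's algorithm.
f_1 = -2a^{3} + 2a^{2}b - ab - 2a + 2b^{2}, LT = a^{3}.
f_2 = -2ab^{2} - 2ab + a + b, LT = ab^{2}.
f_3 = -a + b, LT = a.
f_4 = -2a^{2}b - a - 2, LT = a^{2}b.

S(f_1,f_2): lcm = a^{3}b^{2}. S = -a^{3}b - 2a^{3} - a^{2}b^{3} - 2a^{2}b - 2ab^{3} + ab^{2} - b^{4}.
  leading term a^{3}b: subtract (-2b)·f_1 from -a^{3}b - 2a^{3} - a^{2}b^{3} - 2a^{2}b - 2ab^{3} + ab^{2} - b^{4} → -2a^{3} - a^{2}b^{3} - a^{2}b^{2} - 2a^{2}b - 2ab^{3} - ab^{2} + ab - b^{4} - b^{3}
  leading term a^{3}: subtract (1)·f_1 from -2a^{3} - a^{2}b^{3} - a^{2}b^{2} - 2a^{2}b - 2ab^{3} - ab^{2} + ab - b^{4} - b^{3} → -a^{2}b^{3} - a^{2}b^{2} + a^{2}b - 2ab^{3} - ab^{2} + 2ab + 2a - b^{4} - b^{3} - 2b^{2}
  leading term a^{2}b^{3}: subtract (-2ab)·f_2 from -a^{2}b^{3} - a^{2}b^{2} + a^{2}b - 2ab^{3} - ab^{2} + 2ab + 2a - b^{4} - b^{3} - 2b^{2} → -2a^{2}b - 2ab^{3} + ab^{2} + 2ab + 2a - b^{4} - b^{3} - 2b^{2}
  leading term a^{2}b: subtract (2ab)·f_3 from -2a^{2}b - 2ab^{3} + ab^{2} + 2ab + 2a - b^{4} - b^{3} - 2b^{2} → -2ab^{3} - ab^{2} + 2ab + 2a - b^{4} - b^{3} - 2b^{2}
  leading term ab^{3}: subtract (b)·f_2 from -2ab^{3} - ab^{2} + 2ab + 2a - b^{4} - b^{3} - 2b^{2} → ab^{2} + ab + 2a - b^{4} - b^{3} + 2b^{2}
  leading term ab^{2}: subtract (2)·f_2 from ab^{2} + ab + 2a - b^{4} - b^{3} + 2b^{2} → -b^{4} - b^{3} + 2b^{2} - 2b
  leading term b^{4}: no divisor's leading term divides it; move -b^{4} to the remainder.
  leading term b^{3}: no divisor's leading term divides it; move -b^{3} to the remainder.
  leading term b^{2}: no divisor's leading term divides it; move 2b^{2} to the remainder.
  leading term b: no divisor's leading term divides it; move -2b to the remainder.
  remainder -b^{4} - b^{3} + 2b^{2} - 2b ≠ 0; add h_5 = -b^{4} - b^{3} + 2b^{2} - 2b to the basis.

S(f_1,f_3): lcm = a^{3}. S = -2ab + a - b^{2}.
  leading term ab: subtract (2b)·f_3 from -2ab + a - b^{2} → a + 2b^{2}
  leading term a: subtract (-1)·f_3 from a + 2b^{2} → 2b^{2} + b
  leading term b^{2}: no divisor's leading term divides it; move 2b^{2} to the remainder.
  leading term b: no divisor's leading term divides it; move b to the remainder.
  remainder 2b^{2} + b ≠ 0; add h_6 = 2b^{2} + b to the basis.

S(f_3,f_4): lcm = a^{2}b. S = -ab^{2} + 2a - 1.
  leading term ab^{2}: subtract (-2)·f_2 from -ab^{2} + 2a - 1 → ab - a + 2b - 1
  leading term ab: subtract (-b)·f_3 from ab - a + 2b - 1 → -a + b^{2} + 2b - 1
  leading term a: subtract (1)·f_3 from -a + b^{2} + 2b - 1 → b^{2} + b - 1
  leading term b^{2}: subtract (-2)·h_6 from b^{2} + b - 1 → -2b - 1
  leading term b: no divisor's leading term divides it; move -2b to the remainder.
  leading term 1: no divisor's leading term divides it; move -1 to the remainder.
  remainder -2b - 1 ≠ 0; add h_7 = -2b - 1 to the basis.

The other S-polynomials (S(f_1,f_4), S(f_2,f_3), S(f_2,f_4), S(f_1,h_5), S(f_2,h_5), S(f_3,h_5), S(f_4,h_5), S(f_1,h_6), S(f_2,h_6), S(f_3,h_6), S(f_4,h_6), S(h_5,h_6), S(f_1,h_7), S(f_2,h_7), S(f_3,h_7), S(f_4,h_7), S(h_5,h_7), S(h_6,h_7)) all reduce to 0 modulo the current basis, so we have a Gröbner basis.
Inter-reduce: drop elements whose leading term is divisible by another's, tail-reduce, and make monic.
Reduced Gröbner basis: {a - 2, b - 2}.
Label its elements g_1 = a - 2, g_2 = b - 2.

Reduce p = -2ab + 1 modulo G:
  leading term ab: subtract (-2b)·g_1 from -2ab + 1 → b + 1
  leading term b: subtract (1)·g_2 from b + 1 → -2
  leading term 1: no divisor's leading term divides it; move -2 to the remainder.
  normal form = -2.
The normal form is nonzero, so p ∉ I. Since p minus its normal form lies in I, I + (p) = I + (r) where r = -2; decide whether this ideal is the whole ring.
Here r = -2 is a nonzero constant, hence a unit: 1 ∈ I + (p), the Gröbner basis of I + (p) is {1}, and the enlarged system has no common solution — adjoining p is inconsistent.

Adjoining -2ab + 1 makes the ideal the whole ring: the system is inconsistent.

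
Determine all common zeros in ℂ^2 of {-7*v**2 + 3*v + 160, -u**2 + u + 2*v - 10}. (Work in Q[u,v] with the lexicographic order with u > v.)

{(1/2 - 23*sqrt(7)*I/14, -32/7), (1/2 + 23*sqrt(7)*I/14, -32/7), (0, 5), (1, 5)}

Compute a lex Gröbner basis by Buchberger's algorithm.
f_1 = -7*v**2 + 3*v + 160, LT = v**2.
f_2 = -u**2 + u + 2*v - 10, LT = u**2.

The S-polynomials (S(f_1,f_2)) all reduce to 0 modulo the current basis, so we have a Gröbner basis.
Inter-reduce: drop elements whose leading term is divisible by another's, tail-reduce, and make monic.
Reduced Gröbner basis: {u**2 - u - 2*v + 10, v**2 - 3/7*v - 160/7}.

From the last basis element, v**2 - 3/7*v - 160/7 = 0, so v takes values in {-32/7, 5}. Each choice, substituted upward through the basis, yields the corresponding point(s) of the solution set.
  v = -32/7: the earlier basis element becomes u**2 - u + 134/7 = 0, giving u = 1/2 - 23*sqrt(7)*I/14, 1/2 + 23*sqrt(7)*I/14 — points (1/2 - 23*sqrt(7)*I/14, -32/7), (1/2 + 23*sqrt(7)*I/14, -32/7).
  v = 5: the earlier basis element becomes u**2 - u = 0, giving u = 0, 1 — points (0, 5), (1, 5).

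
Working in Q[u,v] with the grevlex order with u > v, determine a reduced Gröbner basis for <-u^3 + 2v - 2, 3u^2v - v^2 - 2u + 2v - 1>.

f_1 = -u^3 + 2v - 2, LT = u^3.
f_2 = 3u^2v - v^2 - 2u + 2v - 1, LT = u^2v.

S(f_1,f_2): lcm = u^3v. S = 1/3uv^2 + 2/3u^2 - 2/3uv - 2v^2 + 1/3u + 2v.
  leading term uv^2: no divisor's leading term divides it; move 1/3uv^2 to the remainder.
  leading term u^2: no divisor's leading term divides it; move 2/3u^2 to the remainder.
  leading term uv: no divisor's leading term divides it; move -2/3uv to the remainder.
  leading term v^2: no divisor's leading term divides it; move -2v^2 to the remainder.
  leading term u: no divisor's leading term divides it; move 1/3u to the remainder.
  leading term v: no divisor's leading term divides it; move 2v to the remainder.
  remainder 1/3uv^2 + 2/3u^2 - 2/3uv - 2v^2 + 1/3u + 2v ≠ 0; add g_3 = 1/3uv^2 + 2/3u^2 - 2/3uv - 2v^2 + 1/3u + 2v to the basis.

S(f_2,g_3): lcm = u^2v^2. S = -2u^3 + 2u^2v + 6uv^2 - 1/3v^3 - u^2 - 20/3uv + 2/3v^2 - 1/3v.
  leading term u^3: subtract (2)·f_1 from -2u^3 + 2u^2v + 6uv^2 - 1/3v^3 - u^2 - 20/3uv + 2/3v^2 - 1/3v → 2u^2v + 6uv^2 - 1/3v^3 - u^2 - 20/3uv + 2/3v^2 - 13/3v + 4
  leading term u^2v: subtract (2/3)·f_2 from 2u^2v + 6uv^2 - 1/3v^3 - u^2 - 20/3uv + 2/3v^2 - 13/3v + 4 → 6uv^2 - 1/3v^3 - u^2 - 20/3uv + 4/3v^2 + 4/3u - 17/3v + 14/3
  leading term uv^2: subtract (18)·g_3 from 6uv^2 - 1/3v^3 - u^2 - 20/3uv + 4/3v^2 + 4/3u - 17/3v + 14/3 → -1/3v^3 - 13u^2 + 16/3uv + 112/3v^2 - 14/3u - 125/3v + 14/3
  leading term v^3: no divisor's leading term divides it; move -1/3v^3 to the remainder.
  leading term u^2: no divisor's leading term divides it; move -13u^2 to the remainder.
  leading term uv: no divisor's leading term divides it; move 16/3uv to the remainder.
  leading term v^2: no divisor's leading term divides it; move 112/3v^2 to the remainder.
  leading term u: no divisor's leading term divides it; move -14/3u to the remainder.
  leading term v: no divisor's leading term divides it; move -125/3v to the remainder.
  leading term 1: no divisor's leading term divides it; move 14/3 to the remainder.
  remainder -1/3v^3 - 13u^2 + 16/3uv + 112/3v^2 - 14/3u - 125/3v + 14/3 ≠ 0; add g_4 = -1/3v^3 - 13u^2 + 16/3uv + 112/3v^2 - 14/3u - 125/3v + 14/3 to the basis.

The other S-polynomials (S(f_1,g_3), S(f_1,g_4), S(f_2,g_4), S(g_3,g_4)) all reduce to 0 modulo the current basis, so we have a Gröbner basis.

G = {u^3 - 2v + 2, u^2v - 1/3v^2 - 2/3u + 2/3v - 1/3, uv^2 + 2u^2 - 2uv - 6v^2 + u + 6v, v^3 + 39u^2 - 16uv - 112v^2 + 14u + 125v - 14}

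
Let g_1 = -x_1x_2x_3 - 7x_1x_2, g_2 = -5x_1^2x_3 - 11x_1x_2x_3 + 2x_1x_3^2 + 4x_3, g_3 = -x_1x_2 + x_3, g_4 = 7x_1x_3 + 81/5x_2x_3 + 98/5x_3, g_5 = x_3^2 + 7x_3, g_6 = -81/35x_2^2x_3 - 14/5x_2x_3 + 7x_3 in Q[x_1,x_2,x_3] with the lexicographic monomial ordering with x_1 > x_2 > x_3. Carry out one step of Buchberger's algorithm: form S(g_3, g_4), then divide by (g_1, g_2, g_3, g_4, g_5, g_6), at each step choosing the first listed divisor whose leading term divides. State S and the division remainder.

S(g_3, g_4) = -81/35x_2^2x_3 - 14/5x_2x_3 - x_3^2; remainder on division = 0.

lcm(LM(g_3), LM(g_4)) = x_1x_2x_3.
S = (lcm/LT(g_3))·g_3 − (lcm/LT(g_4))·g_4 = -81/35x_2^2x_3 - 14/5x_2x_3 - x_3^2.
Reduce S modulo (g_1, g_2, g_3, g_4, g_5, g_6) in that order:
  leading term x_2^2x_3: subtract (1)·g_6 from -81/35x_2^2x_3 - 14/5x_2x_3 - x_3^2 → -x_3^2 - 7x_3
  leading term x_3^2: subtract (-1)·g_5 from -x_3^2 - 7x_3 → 0
The remainder is 0, so this S-polynomial contributes no new basis element.
This is the inner loop of Buchberger's algorithm — each nonzero remainder becomes a new basis element.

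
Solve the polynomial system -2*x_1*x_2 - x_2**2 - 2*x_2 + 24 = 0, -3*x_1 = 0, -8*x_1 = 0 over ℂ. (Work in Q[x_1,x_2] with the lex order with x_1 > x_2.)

{(0, -6), (0, 4)}

Compute a lex Gröbner basis by Buchberger's algorithm.
f_1 = -2*x_1*x_2 - x_2**2 - 2*x_2 + 24, LT = x_1*x_2.
f_2 = -3*x_1, LT = x_1.
f_3 = -8*x_1, LT = x_1.

S(f_1,f_2): lcm = x_1*x_2. S = 1/2*x_2**2 + x_2 - 12.
  leading term x_2**2: no divisor's leading term divides it; move 1/2*x_2**2 to the remainder.
  leading term x_2: no divisor's leading term divides it; move x_2 to the remainder.
  leading term 1: no divisor's leading term divides it; move -12 to the remainder.
  remainder 1/2*x_2**2 + x_2 - 12 ≠ 0; add h_4 = 1/2*x_2**2 + x_2 - 12 to the basis.

The other S-polynomials (S(f_1,f_3), S(f_2,f_3), S(f_1,h_4), S(f_2,h_4), S(f_3,h_4)) all reduce to 0 modulo the current basis, so we have a Gröbner basis.
Inter-reduce: drop elements whose leading term is divisible by another's, tail-reduce, and make monic.
Reduced Gröbner basis: {x_1, x_2**2 + 2*x_2 - 24}.

Since the basis is lex-ordered, x_2**2 + 2*x_2 - 24 is univariate in x_2. Its roots are {-6, 4}. Back-substituting each root into the other basis elements fixes the other coordinates.
  x_2 = -6: the earlier basis element becomes x_1 = 0, giving x_1 = 0 — point (0, -6).
  x_2 = 4: the earlier basis element becomes x_1 = 0, giving x_1 = 0 — point (0, 4).
Check: every point annihilates each of the original generators.
This is the nonlinear analogue of row-reducing a linear system.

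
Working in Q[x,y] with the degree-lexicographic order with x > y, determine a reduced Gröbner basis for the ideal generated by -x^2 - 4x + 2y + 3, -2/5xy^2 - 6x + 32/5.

f_1 = -x^2 - 4x + 2y + 3, LT = x^2.
f_2 = -2/5xy^2 - 6x + 32/5, LT = xy^2.

S(f_1,f_2): lcm = x^2y^2. S = 4xy^2 - 2y^3 - 15x^2 - 3y^2 + 16x.
  reduce S modulo (f_1, f_2):
  remainder -2y^3 - 3y^2 + 16x - 30y + 19 ≠ 0; add g_3 = -2y^3 - 3y^2 + 16x - 30y + 19 to the basis.

The other S-polynomials (S(f_1,g_3), S(f_2,g_3)) all reduce to 0 modulo the current basis, so we have a Gröbner basis.

G = {xy^2 + 15x - 16, y^3 + 3/2y^2 - 8x + 15y - 19/2, x^2 + 4x - 2y - 3}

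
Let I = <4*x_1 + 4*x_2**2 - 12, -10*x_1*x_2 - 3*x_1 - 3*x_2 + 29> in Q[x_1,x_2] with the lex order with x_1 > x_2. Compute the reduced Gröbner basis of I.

G = {x_1 + x_2**2 - 3, x_2**3 + 3/10*x_2**2 - 33/10*x_2 + 2}

f_1 = 4*x_1 + 4*x_2**2 - 12, LT = x_1.
f_2 = -10*x_1*x_2 - 3*x_1 - 3*x_2 + 29, LT = x_1*x_2.

S(f_1,f_2): lcm = x_1*x_2. S = -3/10*x_1 + x_2**3 - 33/10*x_2 + 29/10.
  leading term x_1: subtract (-3/40)·f_1 from -3/10*x_1 + x_2**3 - 33/10*x_2 + 29/10 → x_2**3 + 3/10*x_2**2 - 33/10*x_2 + 2
  leading term x_2**3: no divisor's leading term divides it; move x_2**3 to the remainder.
  leading term x_2**2: no divisor's leading term divides it; move 3/10*x_2**2 to the remainder.
  leading term x_2: no divisor's leading term divides it; move -33/10*x_2 to the remainder.
  leading term 1: no divisor's leading term divides it; move 2 to the remainder.
  remainder x_2**3 + 3/10*x_2**2 - 33/10*x_2 + 2 ≠ 0; add g_3 = x_2**3 + 3/10*x_2**2 - 33/10*x_2 + 2 to the basis.

The other S-polynomials (S(f_1,g_3), S(f_2,g_3)) all reduce to 0 modulo the current basis, so we have a Gröbner basis.
Inter-reduce: drop elements whose leading term is divisible by another's, tail-reduce, and make monic.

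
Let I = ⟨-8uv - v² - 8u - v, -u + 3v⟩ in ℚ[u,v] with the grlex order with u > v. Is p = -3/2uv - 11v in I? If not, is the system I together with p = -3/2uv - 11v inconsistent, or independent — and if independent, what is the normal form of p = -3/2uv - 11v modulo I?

First compute the reduced Gröbner basis of I by Buchberger's algorithm.
f_1 = -8uv - v² - 8u - v, LT = uv.
f_2 = -u + 3v, LT = u.

S(f_1,f_2): lcm = uv. S = 25/8v² + u + ⅛v.
  leading term v²: no divisor's leading term divides it; move 25/8v² to the remainder.
  leading term u: subtract (-1)·f_2 from u + ⅛v → 25/8v
  leading term v: no divisor's leading term divides it; move 25/8v to the remainder.
  remainder 25/8v² + 25/8v ≠ 0; add h_3 = 25/8v² + 25/8v to the basis.

The other S-polynomials (S(f_1,h_3), S(f_2,h_3)) all reduce to 0 modulo the current basis, so we have a Gröbner basis.
Inter-reduce: drop elements whose leading term is divisible by another's, tail-reduce, and make monic.
Reduced Gröbner basis: {v² + v, u - 3v}.
Label its elements g_1 = v² + v, g_2 = u - 3v.

Reduce p = -3/2uv - 11v modulo G:
  leading term uv: subtract (-3/2v)·g_2 from -3/2uv - 11v → -9/2v² - 11v
  leading term v²: subtract (-9/2)·g_1 from -9/2v² - 11v → -13/2v
  leading term v: no divisor's leading term divides it; move -13/2v to the remainder.
  normal form = -13/2v.
The normal form is nonzero, so p ∉ I. Since p minus its normal form lies in I, I + (p) = I + (r) where r = -13/2v; decide whether this ideal is the whole ring.
Run Buchberger on G together with r (pairs among the g_i already reduce to 0 since G is a Gröbner basis):
g_1 = v² + v, LT = v².
g_2 = u - 3v, LT = u.
r = -13/2v, LT = v.

The S-polynomials (S(g_1,g_2), S(g_1,r), S(g_2,r)) all reduce to 0 modulo the current basis, so we have a Gröbner basis.
Inter-reduce: drop elements whose leading term is divisible by another's, tail-reduce, and make monic.
Reduced Gröbner basis: {u, v}.
The reduced Gröbner basis of I + (p) is {u, v} ≠ {1}, a proper ideal, so the enlarged system stays consistent: p is independent of I, with normal form -13/2v.

The remainder on division by a Gröbner basis is unique — it is the normal form.

-3/2uv - 11v is independent of I; its normal form modulo I is -13/2v.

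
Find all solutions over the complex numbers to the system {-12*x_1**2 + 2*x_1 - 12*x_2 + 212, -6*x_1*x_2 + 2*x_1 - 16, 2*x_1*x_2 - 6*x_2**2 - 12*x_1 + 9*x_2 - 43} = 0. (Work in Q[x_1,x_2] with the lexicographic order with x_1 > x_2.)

Compute a lex Gröbner basis by Buchberger's algorithm.
f_1 = -12*x_1**2 + 2*x_1 - 12*x_2 + 212, LT = x_1**2.
f_2 = -6*x_1*x_2 + 2*x_1 - 16, LT = x_1*x_2.
f_3 = 2*x_1*x_2 - 12*x_1 - 6*x_2**2 + 9*x_2 - 43, LT = x_1*x_2.

S(f_1,f_2): lcm = x_1**2*x_2. S = 1/3*x_1**2 - 1/6*x_1*x_2 - 8/3*x_1 + x_2**2 - 53/3*x_2.
  reduce S modulo (f_1, f_2, f_3):
  remainder -8/3*x_1 + x_2**2 - 18*x_2 + 19/3 ≠ 0; add h_4 = -8/3*x_1 + x_2**2 - 18*x_2 + 19/3 to the basis.

S(f_1,f_3): lcm = x_1**2*x_2. S = 6*x_1**2 + 3*x_1*x_2**2 - 14/3*x_1*x_2 + 43/2*x_1 + x_2**2 - 53/3*x_2.
  reduce S modulo (f_1, f_2, f_3, h_4):
  remainder 431/48*x_2**2 - 4207/24*x_2 + 2661/16 ≠ 0; add h_5 = 431/48*x_2**2 - 4207/24*x_2 + 2661/16 to the basis.

S(f_2,f_3): lcm = x_1*x_2. S = 17/3*x_1 + 3*x_2**2 - 9/2*x_2 + 145/6.
  reduce S modulo (f_1, f_2, f_3, h_4, h_5):
  remainder 49393/862*x_2 - 49393/862 ≠ 0; add h_6 = 49393/862*x_2 - 49393/862 to the basis.

The other S-polynomials (S(f_1,h_4), S(f_2,h_4), S(f_3,h_4), S(f_1,h_5), S(f_2,h_5), S(f_3,h_5), S(h_4,h_5), S(f_1,h_6), S(f_2,h_6), S(f_3,h_6), S(h_4,h_6), S(h_5,h_6)) all reduce to 0 modulo the current basis, so we have a Gröbner basis.
Inter-reduce: drop elements whose leading term is divisible by another's, tail-reduce, and make monic.
Reduced Gröbner basis: {x_1 + 4, x_2 - 1}.

The lex basis is triangular: the last element involves only x_2. Solving x_2 - 1 = 0 gives x_2 ∈ {1}; substituting each value into the earlier elements determines the remaining variables.
  x_2 = 1: the earlier basis element becomes x_1 + 4 = 0, giving x_1 = -4 — point (-4, 1).

{(-4, 1)}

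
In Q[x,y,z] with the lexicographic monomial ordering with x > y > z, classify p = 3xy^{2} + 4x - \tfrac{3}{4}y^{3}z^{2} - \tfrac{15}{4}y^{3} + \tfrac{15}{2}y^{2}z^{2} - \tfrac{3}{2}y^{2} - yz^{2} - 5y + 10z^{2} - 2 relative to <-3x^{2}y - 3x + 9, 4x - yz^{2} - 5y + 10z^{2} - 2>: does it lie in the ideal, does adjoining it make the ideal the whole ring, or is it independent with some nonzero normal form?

First compute the reduced Gröbner basis of I by Buchberger's algorithm.
f_1 = -3x^{2}y - 3x + 9, LT = x^{2}y.
f_2 = 4x - yz^{2} - 5y + 10z^{2} - 2, LT = x.

S(f_1,f_2): lcm = x^{2}y. S = \tfrac{1}{4}xy^{2}z^{2} + \tfrac{5}{4}xy^{2} - \tfrac{5}{2}xyz^{2} + \tfrac{1}{2}xy + x - 3.
  leading term xy^{2}z^{2}: subtract (\tfrac{1}{16}y^{2}z^{2})·f_2 from \tfrac{1}{4}xy^{2}z^{2} + \tfrac{5}{4}xy^{2} - \tfrac{5}{2}xyz^{2} + \tfrac{1}{2}xy + x - 3 → \tfrac{5}{4}xy^{2} - \tfrac{5}{2}xyz^{2} + \tfrac{1}{2}xy + x + \tfrac{1}{16}y^{3}z^{4} + \tfrac{5}{16}y^{3}z^{2} - \tfrac{5}{8}y^{2}z^{4} + \tfrac{1}{8}y^{2}z^{2} - 3
  leading term xy^{2}: subtract (\tfrac{5}{16}y^{2})·f_2 from \tfrac{5}{4}xy^{2} - \tfrac{5}{2}xyz^{2} + \tfrac{1}{2}xy + x + \tfrac{1}{16}y^{3}z^{4} + \tfrac{5}{16}y^{3}z^{2} - \tfrac{5}{8}y^{2}z^{4} + \tfrac{1}{8}y^{2}z^{2} - 3 → -\tfrac{5}{2}xyz^{2} + \tfrac{1}{2}xy + x + \tfrac{1}{16}y^{3}z^{4} + \tfrac{5}{8}y^{3}z^{2} + \tfrac{25}{16}y^{3} - \tfrac{5}{8}y^{2}z^{4} - 3y^{2}z^{2} + \tfrac{5}{8}y^{2} - 3
  leading term xyz^{2}: subtract (-\tfrac{5}{8}yz^{2})·f_2 from -\tfrac{5}{2}xyz^{2} + \tfrac{1}{2}xy + x + \tfrac{1}{16}y^{3}z^{4} + \tfrac{5}{8}y^{3}z^{2} + \tfrac{25}{16}y^{3} - \tfrac{5}{8}y^{2}z^{4} - 3y^{2}z^{2} + \tfrac{5}{8}y^{2} - 3 → \tfrac{1}{2}xy + x + \tfrac{1}{16}y^{3}z^{4} + \tfrac{5}{8}y^{3}z^{2} + \tfrac{25}{16}y^{3} - \tfrac{5}{4}y^{2}z^{4} - \tfrac{49}{8}y^{2}z^{2} + \tfrac{5}{8}y^{2} + \tfrac{25}{4}yz^{4} - \tfrac{5}{4}yz^{2} - 3
  leading term xy: subtract (\tfrac{1}{8}y)·f_2 from \tfrac{1}{2}xy + x + \tfrac{1}{16}y^{3}z^{4} + \tfrac{5}{8}y^{3}z^{2} + \tfrac{25}{16}y^{3} - \tfrac{5}{4}y^{2}z^{4} - \tfrac{49}{8}y^{2}z^{2} + \tfrac{5}{8}y^{2} + \tfrac{25}{4}yz^{4} - \tfrac{5}{4}yz^{2} - 3 → x + \tfrac{1}{16}y^{3}z^{4} + \tfrac{5}{8}y^{3}z^{2} + \tfrac{25}{16}y^{3} - \tfrac{5}{4}y^{2}z^{4} - 6y^{2}z^{2} + \tfrac{5}{4}y^{2} + \tfrac{25}{4}yz^{4} - \tfrac{5}{2}yz^{2} + \tfrac{1}{4}y - 3
  leading term x: subtract (\tfrac{1}{4})·f_2 from x + \tfrac{1}{16}y^{3}z^{4} + \tfrac{5}{8}y^{3}z^{2} + \tfrac{25}{16}y^{3} - \tfrac{5}{4}y^{2}z^{4} - 6y^{2}z^{2} + \tfrac{5}{4}y^{2} + \tfrac{25}{4}yz^{4} - \tfrac{5}{2}yz^{2} + \tfrac{1}{4}y - 3 → \tfrac{1}{16}y^{3}z^{4} + \tfrac{5}{8}y^{3}z^{2} + \tfrac{25}{16}y^{3} - \tfrac{5}{4}y^{2}z^{4} - 6y^{2}z^{2} + \tfrac{5}{4}y^{2} + \tfrac{25}{4}yz^{4} - \tfrac{9}{4}yz^{2} + \tfrac{3}{2}y - \tfrac{5}{2}z^{2} - \tfrac{5}{2}
  leading term y^{3}z^{4}: no divisor's leading term divides it; move \tfrac{1}{16}y^{3}z^{4} to the remainder.
  leading term y^{3}z^{2}: no divisor's leading term divides it; move \tfrac{5}{8}y^{3}z^{2} to the remainder.
  leading term y^{3}: no divisor's leading term divides it; move \tfrac{25}{16}y^{3} to the remainder.
  leading term y^{2}z^{4}: no divisor's leading term divides it; move -\tfrac{5}{4}y^{2}z^{4} to the remainder.
  leading term y^{2}z^{2}: no divisor's leading term divides it; move -6y^{2}z^{2} to the remainder.
  leading term y^{2}: no divisor's leading term divides it; move \tfrac{5}{4}y^{2} to the remainder.
  leading term yz^{4}: no divisor's leading term divides it; move \tfrac{25}{4}yz^{4} to the remainder.
  leading term yz^{2}: no divisor's leading term divides it; move -\tfrac{9}{4}yz^{2} to the remainder.
  leading term y: no divisor's leading term divides it; move \tfrac{3}{2}y to the remainder.
  leading term z^{2}: no divisor's leading term divides it; move -\tfrac{5}{2}z^{2} to the remainder.
  leading term 1: no divisor's leading term divides it; move -\tfrac{5}{2} to the remainder.
  remainder \tfrac{1}{16}y^{3}z^{4} + \tfrac{5}{8}y^{3}z^{2} + \tfrac{25}{16}y^{3} - \tfrac{5}{4}y^{2}z^{4} - 6y^{2}z^{2} + \tfrac{5}{4}y^{2} + \tfrac{25}{4}yz^{4} - \tfrac{9}{4}yz^{2} + \tfrac{3}{2}y - \tfrac{5}{2}z^{2} - \tfrac{5}{2} ≠ 0; add h_3 = \tfrac{1}{16}y^{3}z^{4} + \tfrac{5}{8}y^{3}z^{2} + \tfrac{25}{16}y^{3} - \tfrac{5}{4}y^{2}z^{4} - 6y^{2}z^{2} + \tfrac{5}{4}y^{2} + \tfrac{25}{4}yz^{4} - \tfrac{9}{4}yz^{2} + \tfrac{3}{2}y - \tfrac{5}{2}z^{2} - \tfrac{5}{2} to the basis.

The other S-polynomials (S(f_1,h_3), S(f_2,h_3)) all reduce to 0 modulo the current basis, so we have a Gröbner basis.
Inter-reduce: drop elements whose leading term is divisible by another's, tail-reduce, and make monic.
Reduced Gröbner basis: {x - \tfrac{1}{4}yz^{2} - \tfrac{5}{4}y + \tfrac{5}{2}z^{2} - \tfrac{1}{2}, y^{3}z^{4} + 10y^{3}z^{2} + 25y^{3} - 20y^{2}z^{4} - 96y^{2}z^{2} + 20y^{2} + 100yz^{4} - 36yz^{2} + 24y - 40z^{2} - 40}.
Label its elements g_1 = x - \tfrac{1}{4}yz^{2} - \tfrac{5}{4}y + \tfrac{5}{2}z^{2} - \tfrac{1}{2}, g_2 = y^{3}z^{4} + 10y^{3}z^{2} + 25y^{3} - 20y^{2}z^{4} - 96y^{2}z^{2} + 20y^{2} + 100yz^{4} - 36yz^{2} + 24y - 40z^{2} - 40.

Reduce p = 3xy^{2} + 4x - \tfrac{3}{4}y^{3}z^{2} - \tfrac{15}{4}y^{3} + \tfrac{15}{2}y^{2}z^{2} - \tfrac{3}{2}y^{2} - yz^{2} - 5y + 10z^{2} - 2 modulo G:
  leading term xy^{2}: subtract (3y^{2})·g_1 from 3xy^{2} + 4x - \tfrac{3}{4}y^{3}z^{2} - \tfrac{15}{4}y^{3} + \tfrac{15}{2}y^{2}z^{2} - \tfrac{3}{2}y^{2} - yz^{2} - 5y + 10z^{2} - 2 → 4x - yz^{2} - 5y + 10z^{2} - 2
  leading term x: subtract (4)·g_1 from 4x - yz^{2} - 5y + 10z^{2} - 2 → 0
  normal form = 0.
Since the normal form is 0, p ∈ I.

The remainder on division by a Gröbner basis is unique — it is the normal form.

3xy^{2} + 4x - \tfrac{3}{4}y^{3}z^{2} - \tfrac{15}{4}y^{3} + \tfrac{15}{2}y^{2}z^{2} - \tfrac{3}{2}y^{2} - yz^{2} - 5y + 10z^{2} - 2 lies in I (it reduces to 0).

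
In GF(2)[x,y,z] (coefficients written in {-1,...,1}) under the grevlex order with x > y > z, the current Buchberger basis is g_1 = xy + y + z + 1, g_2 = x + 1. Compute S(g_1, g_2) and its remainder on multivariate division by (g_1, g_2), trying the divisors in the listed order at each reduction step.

lcm(LM(g_1), LM(g_2)) = xy.
S = (lcm/LT(g_1))·g_1 − (lcm/LT(g_2))·g_2 = z + 1.
Reduce S modulo (g_1, g_2) in that order:
  leading term z: no divisor's leading term divides it; move z to the remainder.
  leading term 1: no divisor's leading term divides it; move 1 to the remainder.
The remainder z + 1 is nonzero, so it would be added as the next basis element.

S(g_1, g_2) = z + 1; remainder on division = z + 1.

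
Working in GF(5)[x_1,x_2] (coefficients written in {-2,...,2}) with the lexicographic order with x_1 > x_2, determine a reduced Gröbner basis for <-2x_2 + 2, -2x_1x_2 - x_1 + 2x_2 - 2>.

G = {x_1, x_2 - 1}

This is the nonlinear analogue of row-reducing a linear system.

f_1 = -2x_2 + 2, LT = x_2.
f_2 = -2x_1x_2 - x_1 + 2x_2 - 2, LT = x_1x_2.

S(f_1,f_2): lcm = x_1x_2. S = x_1 + x_2 - 1.
  leading term x_1: no divisor's leading term divides it; move x_1 to the remainder.
  leading term x_2: subtract (2)·f_1 from x_2 - 1 → 0
  remainder x_1 ≠ 0; add g_3 = x_1 to the basis.

S(f_1,g_3): leading monomials are coprime, so the S-polynomial reduces to 0 (Buchberger's first criterion).
S(f_2,g_3): lcm = x_1x_2. S = -2x_1 - x_2 + 1.
  leading term x_1: subtract (-2)·g_3 from -2x_1 - x_2 + 1 → -x_2 + 1
  leading term x_2: subtract (-2)·f_1 from -x_2 + 1 → 0
  remainder 0.

Every S-polynomial of the final basis reduces to 0, so we have a Gröbner basis.
Inter-reduce: drop elements whose leading term is divisible by another's, tail-reduce, and make monic.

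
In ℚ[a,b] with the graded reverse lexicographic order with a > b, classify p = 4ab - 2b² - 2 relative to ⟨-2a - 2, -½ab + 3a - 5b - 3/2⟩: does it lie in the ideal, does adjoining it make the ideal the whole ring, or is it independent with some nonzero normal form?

4ab - 2b² - 2 lies in I (it reduces to 0).

First compute the reduced Gröbner basis of I by Buchberger's algorithm.
f_1 = -2a - 2, LT = a.
f_2 = -½ab + 3a - 5b - 3/2, LT = ab.

S(f_1,f_2): lcm = ab. S = 6a - 9b - 3.
  leading term a: subtract (-3)·f_1 from 6a - 9b - 3 → -9b - 9
  leading term b: no divisor's leading term divides it; move -9b to the remainder.
  leading term 1: no divisor's leading term divides it; move -9 to the remainder.
  remainder -9b - 9 ≠ 0; add h_3 = -9b - 9 to the basis.

The other S-polynomials (S(f_1,h_3), S(f_2,h_3)) all reduce to 0 modulo the current basis, so we have a Gröbner basis.
Inter-reduce: drop elements whose leading term is divisible by another's, tail-reduce, and make monic.
Reduced Gröbner basis: {a + 1, b + 1}.
Label its elements g_1 = a + 1, g_2 = b + 1.

Reduce p = 4ab - 2b² - 2 modulo G:
  leading term ab: subtract (4b)·g_1 from 4ab - 2b² - 2 → -2b² - 4b - 2
  leading term b²: subtract (-2b)·g_2 from -2b² - 4b - 2 → -2b - 2
  leading term b: subtract (-2)·g_2 from -2b - 2 → 0
  normal form = 0.
Since the normal form is 0, p ∈ I.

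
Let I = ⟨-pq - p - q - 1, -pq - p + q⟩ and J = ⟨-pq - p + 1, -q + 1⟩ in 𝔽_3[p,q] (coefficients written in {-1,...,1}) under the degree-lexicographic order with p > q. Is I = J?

Equality of ideals is decidable: compute both reduced Gröbner bases (unique for the ordering) and check whether they agree.
Buchberger on the first generating set:
f_1 = -pq - p - q - 1, LT = pq.
f_2 = -pq - p + q, LT = pq.

S(f_1,f_2): lcm = pq. S = -q + 1.
  leading term q: no divisor's leading term divides it; move -q to the remainder.
  leading term 1: no divisor's leading term divides it; move 1 to the remainder.
  remainder -q + 1 ≠ 0; add g_3 = -q + 1 to the basis.

S(f_1,g_3): lcm = pq. S = -p + q + 1.
  leading term p: no divisor's leading term divides it; move -p to the remainder.
  leading term q: subtract (-1)·g_3 from q + 1 → -1
  leading term 1: no divisor's leading term divides it; move -1 to the remainder.
  remainder -p - 1 ≠ 0; add g_4 = -p - 1 to the basis.

The other S-polynomials (S(f_2,g_3), S(f_1,g_4), S(f_2,g_4), S(g_3,g_4)) all reduce to 0 modulo the current basis, so we have a Gröbner basis.
Inter-reduce: drop elements whose leading term is divisible by another's, tail-reduce, and make monic.
Reduced Gröbner basis: {p + 1, q - 1}.

Buchberger on the second generating set:
h_1 = -pq - p + 1, LT = pq.
h_2 = -q + 1, LT = q.

S(h_1,h_2): lcm = pq. S = -p - 1.
  leading term p: no divisor's leading term divides it; move -p to the remainder.
  leading term 1: no divisor's leading term divides it; move -1 to the remainder.
  remainder -p - 1 ≠ 0; add k_3 = -p - 1 to the basis.

The other S-polynomials (S(h_1,k_3), S(h_2,k_3)) all reduce to 0 modulo the current basis, so we have a Gröbner basis.
Inter-reduce: drop elements whose leading term is divisible by another's, tail-reduce, and make monic.
Reduced Gröbner basis: {p + 1, q - 1}.

These coincide, so the ideals are equal.

Yes, the ideals are equal.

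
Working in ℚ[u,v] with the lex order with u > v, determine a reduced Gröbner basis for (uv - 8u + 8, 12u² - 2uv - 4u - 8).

G = {u - 1/12v - 1, v² + 4v}

Buchberger's algorithm terminates because the ascending chain of leading-term ideals stabilizes.

f_1 = uv - 8u + 8, LT = uv.
f_2 = 12u² - 2uv - 4u - 8, LT = u².

S(f_1,f_2): lcm = u²v. S = -8u² + ⅙uv² + ⅓uv + 8u + ⅔v.
  reduce S modulo (f_1, f_2):
  remainder 8u - ⅔v - 8 ≠ 0; add g_3 = 8u - ⅔v - 8 to the basis.

S(f_1,g_3): lcm = uv. S = -8u + 1/12v² + v + 8.
  reduce S modulo (f_1, f_2, g_3):
  remainder 1/12v² + ⅓v ≠ 0; add g_4 = 1/12v² + ⅓v to the basis.

The other S-polynomials (S(f_2,g_3), S(f_1,g_4), S(f_2,g_4), S(g_3,g_4)) all reduce to 0 modulo the current basis, so we have a Gröbner basis.
Inter-reduce: drop elements whose leading term is divisible by another's, tail-reduce, and make monic.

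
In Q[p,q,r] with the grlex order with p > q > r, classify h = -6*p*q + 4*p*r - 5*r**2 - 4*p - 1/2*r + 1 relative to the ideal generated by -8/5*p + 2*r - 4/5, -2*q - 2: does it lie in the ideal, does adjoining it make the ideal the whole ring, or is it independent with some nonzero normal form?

First compute the reduced Gröbner basis of I by Buchberger's algorithm.
f_1 = -8/5*p + 2*r - 4/5, LT = p.
f_2 = -2*q - 2, LT = q.

The S-polynomials (S(f_1,f_2)) all reduce to 0 modulo the current basis, so we have a Gröbner basis.
Inter-reduce: drop elements whose leading term is divisible by another's, tail-reduce, and make monic.
Reduced Gröbner basis: {p - 5/4*r + 1/2, q + 1}.
Label its elements g_1 = p - 5/4*r + 1/2, g_2 = q + 1.

Reduce h = -6*p*q + 4*p*r - 5*r**2 - 4*p - 1/2*r + 1 modulo G:
  leading term p*q: subtract (-6*q)·g_1 from -6*p*q + 4*p*r - 5*r**2 - 4*p - 1/2*r + 1 → 4*p*r - 15/2*q*r - 5*r**2 - 4*p + 3*q - 1/2*r + 1
  leading term p*r: subtract (4*r)·g_1 from 4*p*r - 15/2*q*r - 5*r**2 - 4*p + 3*q - 1/2*r + 1 → -15/2*q*r - 4*p + 3*q - 5/2*r + 1
  leading term q*r: subtract (-15/2*r)·g_2 from -15/2*q*r - 4*p + 3*q - 5/2*r + 1 → -4*p + 3*q + 5*r + 1
  leading term p: subtract (-4)·g_1 from -4*p + 3*q + 5*r + 1 → 3*q + 3
  leading term q: subtract (3)·g_2 from 3*q + 3 → 0
  normal form = 0.
Since the normal form is 0, h ∈ I.

-6*p*q + 4*p*r - 5*r**2 - 4*p - 1/2*r + 1 lies in I (it reduces to 0).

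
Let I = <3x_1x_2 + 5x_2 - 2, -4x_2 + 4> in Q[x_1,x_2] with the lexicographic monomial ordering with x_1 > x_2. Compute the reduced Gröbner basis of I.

f_1 = 3x_1x_2 + 5x_2 - 2, LT = x_1x_2.
f_2 = -4x_2 + 4, LT = x_2.

S(f_1,f_2): lcm = x_1x_2. S = x_1 + 5/3x_2 - 2/3.
  reduce S modulo (f_1, f_2):
  remainder x_1 + 1 ≠ 0; add g_3 = x_1 + 1 to the basis.

The other S-polynomials (S(f_1,g_3), S(f_2,g_3)) all reduce to 0 modulo the current basis, so we have a Gröbner basis.
Inter-reduce: drop elements whose leading term is divisible by another's, tail-reduce, and make monic.

G = {x_1 + 1, x_2 - 1}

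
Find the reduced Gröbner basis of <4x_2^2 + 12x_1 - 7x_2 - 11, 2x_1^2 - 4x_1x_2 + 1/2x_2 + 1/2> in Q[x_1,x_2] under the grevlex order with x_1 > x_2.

G = {x_1^2 - 2x_1x_2 + 1/4x_2 + 1/4, x_2^2 + 3x_1 - 7/4x_2 - 11/4}

f_1 = 4x_2^2 + 12x_1 - 7x_2 - 11, LT = x_2^2.
f_2 = 2x_1^2 - 4x_1x_2 + 1/2x_2 + 1/2, LT = x_1^2.

The S-polynomials (S(f_1,f_2)) all reduce to 0 modulo the current basis, so we have a Gröbner basis.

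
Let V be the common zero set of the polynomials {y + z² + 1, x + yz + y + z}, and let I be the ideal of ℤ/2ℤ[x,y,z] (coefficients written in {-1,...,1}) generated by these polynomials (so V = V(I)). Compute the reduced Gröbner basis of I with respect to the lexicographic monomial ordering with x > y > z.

G = {x + z³ + z² + 1, y + z² + 1}

f_1 = y + z² + 1, LT = y.
f_2 = x + yz + y + z, LT = x.

The S-polynomials (S(f_1,f_2)) all reduce to 0 modulo the current basis, so we have a Gröbner basis.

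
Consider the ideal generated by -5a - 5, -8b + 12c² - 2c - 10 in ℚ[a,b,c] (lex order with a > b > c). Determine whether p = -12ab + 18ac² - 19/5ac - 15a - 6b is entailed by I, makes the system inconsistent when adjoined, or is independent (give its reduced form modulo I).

First compute the reduced Gröbner basis of I by Buchberger's algorithm.
f_1 = -5a - 5, LT = a.
f_2 = -8b + 12c² - 2c - 10, LT = b.

The S-polynomials (S(f_1,f_2)) all reduce to 0 modulo the current basis, so we have a Gröbner basis.
Inter-reduce: drop elements whose leading term is divisible by another's, tail-reduce, and make monic.
Reduced Gröbner basis: {a + 1, b - 3/2c² + ¼c + 5/4}.
Label its elements g_1 = a + 1, g_2 = b - 3/2c² + ¼c + 5/4.

Reduce p = -12ab + 18ac² - 19/5ac - 15a - 6b modulo G:
  leading term ab: subtract (-12b)·g_1 from -12ab + 18ac² - 19/5ac - 15a - 6b → 18ac² - 19/5ac - 15a + 6b
  leading term ac²: subtract (18c²)·g_1 from 18ac² - 19/5ac - 15a + 6b → -19/5ac - 15a + 6b - 18c²
  leading term ac: subtract (-19/5c)·g_1 from -19/5ac - 15a + 6b - 18c² → -15a + 6b - 18c² + 19/5c
  leading term a: subtract (-15)·g_1 from -15a + 6b - 18c² + 19/5c → 6b - 18c² + 19/5c + 15
  leading term b: subtract (6)·g_2 from 6b - 18c² + 19/5c + 15 → -9c² + 23/10c + 15/2
  leading term c²: no divisor's leading term divides it; move -9c² to the remainder.
  leading term c: no divisor's leading term divides it; move 23/10c to the remainder.
  leading term 1: no divisor's leading term divides it; move 15/2 to the remainder.
  normal form = -9c² + 23/10c + 15/2.
The normal form is nonzero, so p ∉ I. Since p minus its normal form lies in I, I + (p) = I + (r) where r = -9c² + 23/10c + 15/2; decide whether this ideal is the whole ring.
Run Buchberger on G together with r (pairs among the g_i already reduce to 0 since G is a Gröbner basis):
g_1 = a + 1, LT = a.
g_2 = b - 3/2c² + ¼c + 5/4, LT = b.
r = -9c² + 23/10c + 15/2, LT = c².

The S-polynomials (S(g_1,g_2), S(g_1,r), S(g_2,r)) all reduce to 0 modulo the current basis, so we have a Gröbner basis.
Inter-reduce: drop elements whose leading term is divisible by another's, tail-reduce, and make monic.
Reduced Gröbner basis: {a + 1, b - 2/15c, c² - 23/90c - ⅚}.
The reduced Gröbner basis of I + (p) is {a + 1, b - 2/15c, c² - 23/90c - ⅚} ≠ {1}, a proper ideal, so the enlarged system stays consistent: p is independent of I, with normal form -9c² + 23/10c + 15/2.

-12ab + 18ac² - 19/5ac - 15a - 6b is independent of I; its normal form modulo I is -9c² + 23/10c + 15/2.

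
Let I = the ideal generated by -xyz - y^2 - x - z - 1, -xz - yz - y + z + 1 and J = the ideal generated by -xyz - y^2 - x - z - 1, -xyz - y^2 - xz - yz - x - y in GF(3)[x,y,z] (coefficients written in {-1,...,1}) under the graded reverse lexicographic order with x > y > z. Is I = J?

Equality of ideals is decidable: compute both reduced Gröbner bases (unique for the ordering) and check whether they agree.
Buchberger on the first generating set:
f_1 = -xyz - y^2 - x - z - 1, LT = xyz.
f_2 = -xz - yz - y + z + 1, LT = xz.

S(f_1,f_2): lcm = xyz. S = -y^2z + yz + x + y + z + 1.
  leading term y^2z: no divisor's leading term divides it; move -y^2z to the remainder.
  leading term yz: no divisor's leading term divides it; move yz to the remainder.
  leading term x: no divisor's leading term divides it; move x to the remainder.
  leading term y: no divisor's leading term divides it; move y to the remainder.
  leading term z: no divisor's leading term divides it; move z to the remainder.
  leading term 1: no divisor's leading term divides it; move 1 to the remainder.
  remainder -y^2z + yz + x + y + z + 1 ≠ 0; add g_3 = -y^2z + yz + x + y + z + 1 to the basis.

S(f_1,g_3): lcm = xy^2z. S = y^3 + xyz + x^2 - xy + xz + yz + x + y.
  leading term y^3: no divisor's leading term divides it; move y^3 to the remainder.
  leading term xyz: subtract (-1)·f_1 from xyz + x^2 - xy + xz + yz + x + y → x^2 - xy - y^2 + xz + yz + y - z - 1
  leading term x^2: no divisor's leading term divides it; move x^2 to the remainder.
  leading term xy: no divisor's leading term divides it; move -xy to the remainder.
  leading term y^2: no divisor's leading term divides it; move -y^2 to the remainder.
  leading term xz: subtract (-1)·f_2 from xz + yz + y - z - 1 → 0
  remainder y^3 + x^2 - xy - y^2 ≠ 0; add g_4 = y^3 + x^2 - xy - y^2 to the basis.

The other S-polynomials (S(f_2,g_3), S(f_1,g_4), S(f_2,g_4), S(g_3,g_4)) all reduce to 0 modulo the current basis, so we have a Gröbner basis.
Inter-reduce: drop elements whose leading term is divisible by another's, tail-reduce, and make monic.
Reduced Gröbner basis: {y^3 + x^2 - xy - y^2, y^2z - yz - x - y - z - 1, xz + yz + y - z - 1}.

Buchberger on the second generating set:
h_1 = -xyz - y^2 - x - z - 1, LT = xyz.
h_2 = -xyz - y^2 - xz - yz - x - y, LT = xyz.

S(h_1,h_2): lcm = xyz. S = -xz - yz - y + z + 1.
  leading term xz: no divisor's leading term divides it; move -xz to the remainder.
  leading term yz: no divisor's leading term divides it; move -yz to the remainder.
  leading term y: no divisor's leading term divides it; move -y to the remainder.
  leading term z: no divisor's leading term divides it; move z to the remainder.
  leading term 1: no divisor's leading term divides it; move 1 to the remainder.
  remainder -xz - yz - y + z + 1 ≠ 0; add k_3 = -xz - yz - y + z + 1 to the basis.

S(h_1,k_3): lcm = xyz. S = -y^2z + yz + x + y + z + 1.
  leading term y^2z: no divisor's leading term divides it; move -y^2z to the remainder.
  leading term yz: no divisor's leading term divides it; move yz to the remainder.
  leading term x: no divisor's leading term divides it; move x to the remainder.
  leading term y: no divisor's leading term divides it; move y to the remainder.
  leading term z: no divisor's leading term divides it; move z to the remainder.
  leading term 1: no divisor's leading term divides it; move 1 to the remainder.
  remainder -y^2z + yz + x + y + z + 1 ≠ 0; add k_4 = -y^2z + yz + x + y + z + 1 to the basis.

S(h_1,k_4): lcm = xy^2z. S = y^3 + xyz + x^2 - xy + xz + yz + x + y.
  leading term y^3: no divisor's leading term divides it; move y^3 to the remainder.
  leading term xyz: subtract (-1)·h_1 from xyz + x^2 - xy + xz + yz + x + y → x^2 - xy - y^2 + xz + yz + y - z - 1
  leading term x^2: no divisor's leading term divides it; move x^2 to the remainder.
  leading term xy: no divisor's leading term divides it; move -xy to the remainder.
  leading term y^2: no divisor's leading term divides it; move -y^2 to the remainder.
  leading term xz: subtract (-1)·k_3 from xz + yz + y - z - 1 → 0
  remainder y^3 + x^2 - xy - y^2 ≠ 0; add k_5 = y^3 + x^2 - xy - y^2 to the basis.

The other S-polynomials (S(h_2,k_3), S(h_2,k_4), S(k_3,k_4), S(h_1,k_5), S(h_2,k_5), S(k_3,k_5), S(k_4,k_5)) all reduce to 0 modulo the current basis, so we have a Gröbner basis.
Inter-reduce: drop elements whose leading term is divisible by another's, tail-reduce, and make monic.
Reduced Gröbner basis: {y^3 + x^2 - xy - y^2, y^2z - yz - x - y - z - 1, xz + yz + y - z - 1}.

The two bases agree; hence the ideals are identical.

Yes, the ideals are equal.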